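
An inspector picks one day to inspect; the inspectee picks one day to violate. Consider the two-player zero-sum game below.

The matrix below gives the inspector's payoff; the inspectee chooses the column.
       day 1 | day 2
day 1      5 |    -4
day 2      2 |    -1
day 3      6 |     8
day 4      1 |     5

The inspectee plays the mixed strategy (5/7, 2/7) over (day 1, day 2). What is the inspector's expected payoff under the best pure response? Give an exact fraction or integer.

day 1: (5)·(5/7) + (-4)·(2/7) = 17/7.
day 2: (2)·(5/7) + (-1)·(2/7) = 8/7.
day 3: (6)·(5/7) + (8)·(2/7) = 46/7.
day 4: (1)·(5/7) + (5)·(2/7) = 15/7.
The best pure response is day 3 with expected payoff 46/7.

46/7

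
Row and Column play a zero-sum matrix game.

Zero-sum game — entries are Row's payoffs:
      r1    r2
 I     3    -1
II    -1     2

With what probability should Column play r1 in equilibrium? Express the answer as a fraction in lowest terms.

Row minima are -1 and -1, so Row's maximin is -1; column maxima are 3 and 2, so Column's minimax is 2. These differ, so the equilibrium is in mixed strategies.
Let Column play r1 with probability q. Row is indifferent when 3q − (1−q) = −q + 2(1−q), giving q = 3/7.

3/7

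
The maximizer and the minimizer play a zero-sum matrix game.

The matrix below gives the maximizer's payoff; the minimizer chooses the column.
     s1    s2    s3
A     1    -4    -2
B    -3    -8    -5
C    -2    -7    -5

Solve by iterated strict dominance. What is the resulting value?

Column s1 is strictly dominated by s2 for the minimizer (-4<1, -8<-3, -7<-2); eliminate s1.
Column s3 is strictly dominated by s2 for the minimizer (-4<-2, -8<-5, -7<-5); eliminate s3.
Row C is strictly dominated by row A (-4>-7); eliminate C.
Row B is strictly dominated by row A (-4>-8); eliminate B.
Only (A, s2) remains, with payoff -4.

-4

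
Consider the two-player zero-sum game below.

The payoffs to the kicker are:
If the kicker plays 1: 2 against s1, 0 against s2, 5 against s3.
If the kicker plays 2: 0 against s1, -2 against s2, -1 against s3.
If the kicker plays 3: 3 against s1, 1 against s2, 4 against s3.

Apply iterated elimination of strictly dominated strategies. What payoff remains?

1

Row 2 is strictly dominated by row 1 (2>0, 0>-2, 5>-1); eliminate 2.
Column s3 is strictly dominated by s1 for the goalkeeper (2<5, 3<4); eliminate s3.
Column s1 is strictly dominated by s2 for the goalkeeper (0<2, 1<3); eliminate s1.
Row 1 is strictly dominated by row 3 (1>0); eliminate 1.
Only (3, s2) remains, with payoff 1.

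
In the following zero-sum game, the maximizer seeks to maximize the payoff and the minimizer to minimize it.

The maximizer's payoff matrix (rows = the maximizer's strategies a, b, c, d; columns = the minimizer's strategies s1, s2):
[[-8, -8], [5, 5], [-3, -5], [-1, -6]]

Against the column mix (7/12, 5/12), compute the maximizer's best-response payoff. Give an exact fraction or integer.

a: (-8)·(7/12) + (-8)·(5/12) = -8.
b: (5)·(7/12) + (5)·(5/12) = 5.
c: (-3)·(7/12) + (-5)·(5/12) = -23/6.
d: (-1)·(7/12) + (-6)·(5/12) = -37/12.
The best pure response is b with expected payoff 5.

5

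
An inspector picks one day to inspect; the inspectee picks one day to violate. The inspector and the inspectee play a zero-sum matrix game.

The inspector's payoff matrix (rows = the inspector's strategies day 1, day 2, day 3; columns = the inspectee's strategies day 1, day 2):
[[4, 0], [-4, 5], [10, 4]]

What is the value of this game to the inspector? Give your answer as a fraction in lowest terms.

22/5

Row day 1 is strictly dominated by row day 3, so the inspector never plays it.
The remaining 2×2 game on (day 2, day 3) × (day 1, day 2) has no saddle point. Let the inspector play day 2 with probability p; indifference gives −4p + 10(1−p) = 5p + 4(1−p), so p = 2/5.
Similarly the inspectee's optimal q on day 1 is 1/15, and the value is -4·(1/15) + (5)·(14/15) = 22/5.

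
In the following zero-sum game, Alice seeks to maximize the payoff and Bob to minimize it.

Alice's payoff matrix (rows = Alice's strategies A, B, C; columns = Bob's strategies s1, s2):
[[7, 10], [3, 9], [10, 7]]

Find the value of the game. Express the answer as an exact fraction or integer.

Row B is strictly dominated by row A, so Alice never plays it.
The remaining 2×2 game on (A, C) × (s1, s2) has no saddle point. Let Alice play A with probability p; indifference gives 7p + 10(1−p) = 10p + 7(1−p), so p = 1/2.
Similarly Bob's optimal q on s1 is 1/2, and the value is 7·(1/2) + (10)·(1/2) = 17/2.

17/2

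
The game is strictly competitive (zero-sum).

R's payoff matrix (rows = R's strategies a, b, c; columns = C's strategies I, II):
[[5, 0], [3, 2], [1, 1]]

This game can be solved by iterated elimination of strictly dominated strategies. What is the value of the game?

2

Row c is strictly dominated by row b (3>1, 2>1); eliminate c.
Column I is strictly dominated by II for C (0<5, 2<3); eliminate I.
Row a is strictly dominated by row b (2>0); eliminate a.
Only (b, II) remains, with payoff 2.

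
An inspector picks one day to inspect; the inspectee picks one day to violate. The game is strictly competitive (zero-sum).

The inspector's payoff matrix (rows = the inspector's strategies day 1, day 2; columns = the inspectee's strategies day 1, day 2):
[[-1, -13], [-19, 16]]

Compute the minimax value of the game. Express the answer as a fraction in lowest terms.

-263/47

Row minima are -13 and -19, so the inspector's maximin is -13; column maxima are -1 and 16, so the inspectee's minimax is -1. These differ, so the equilibrium is in mixed strategies.
Let the inspector play day 1 with probability p. The inspectee is indifferent when −p − 19(1−p) = −13p + 16(1−p), giving p = 35/47.
Let the inspectee play day 1 with probability q. The inspector is indifferent when −q − 13(1−q) = −19q + 16(1−q), giving q = 29/47.
The value is -1·(29/47) + (-13)·(18/47) = -263/47.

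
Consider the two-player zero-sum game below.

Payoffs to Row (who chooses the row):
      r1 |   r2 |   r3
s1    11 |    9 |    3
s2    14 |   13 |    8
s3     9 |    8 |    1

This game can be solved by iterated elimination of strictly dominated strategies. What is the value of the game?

Column r2 is strictly dominated by r3 for Column (3<9, 8<13, 1<8); eliminate r2.
Column r1 is strictly dominated by r3 for Column (3<11, 8<14, 1<9); eliminate r1.
Row s1 is strictly dominated by row s2 (8>3); eliminate s1.
Row s3 is strictly dominated by row s2 (8>1); eliminate s3.
Only (s2, r3) remains, with payoff 8.

8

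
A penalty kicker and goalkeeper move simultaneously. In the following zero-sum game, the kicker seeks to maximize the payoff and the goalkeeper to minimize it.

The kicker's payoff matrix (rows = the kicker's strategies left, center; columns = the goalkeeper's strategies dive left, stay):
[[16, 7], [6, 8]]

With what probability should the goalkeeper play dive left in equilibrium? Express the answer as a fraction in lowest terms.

Row minima are 7 and 6, so the kicker's maximin is 7; column maxima are 16 and 8, so the goalkeeper's minimax is 8. These differ, so the equilibrium is in mixed strategies.
Let the goalkeeper play dive left with probability q. The kicker is indifferent when 16q + 7(1−q) = 6q + 8(1−q), giving q = 1/11.

1/11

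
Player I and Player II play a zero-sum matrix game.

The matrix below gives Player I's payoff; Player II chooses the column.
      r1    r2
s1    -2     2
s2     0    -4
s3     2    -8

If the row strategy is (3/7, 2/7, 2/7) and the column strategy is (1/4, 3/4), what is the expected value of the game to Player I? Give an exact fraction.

-2

Against (1/4, 3/4), each row's expected payoff is s1: 1; s2: -3; s3: -11/2.
Taking the (3/7, 2/7, 2/7)-weighted average: (3/7)·(1) + (2/7)·(-3) + (2/7)·(-11/2) = -2.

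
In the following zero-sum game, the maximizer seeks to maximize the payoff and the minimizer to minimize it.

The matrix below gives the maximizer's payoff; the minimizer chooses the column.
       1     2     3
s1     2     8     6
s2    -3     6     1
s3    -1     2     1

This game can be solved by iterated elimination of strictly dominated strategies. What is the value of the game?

Column 3 is strictly dominated by 1 for the minimizer (2<6, -3<1, -1<1); eliminate 3.
Column 2 is strictly dominated by 1 for the minimizer (2<8, -3<6, -1<2); eliminate 2.
Row s3 is strictly dominated by row s1 (2>-1); eliminate s3.
Row s2 is strictly dominated by row s1 (2>-3); eliminate s2.
Only (s1, 1) remains, with payoff 2.

2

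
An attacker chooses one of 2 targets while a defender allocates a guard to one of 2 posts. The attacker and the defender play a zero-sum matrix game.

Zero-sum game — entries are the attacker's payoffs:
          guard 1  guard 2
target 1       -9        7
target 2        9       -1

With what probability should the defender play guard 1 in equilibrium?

Row minima are -9 and -1, so the attacker's maximin is -1; column maxima are 9 and 7, so the defender's minimax is 7. These differ, so the equilibrium is in mixed strategies.
Let the defender play guard 1 with probability q. The attacker is indifferent when −9q + 7(1−q) = 9q − (1−q), giving q = 4/13.

4/13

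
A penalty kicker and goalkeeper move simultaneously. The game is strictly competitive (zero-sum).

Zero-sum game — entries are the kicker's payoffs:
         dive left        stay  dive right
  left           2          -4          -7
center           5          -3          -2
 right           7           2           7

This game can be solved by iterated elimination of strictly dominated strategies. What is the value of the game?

2

Column dive left is strictly dominated by stay for the goalkeeper (-4<2, -3<5, 2<7); eliminate dive left.
Row center is strictly dominated by row right (2>-3, 7>-2); eliminate center.
Row left is strictly dominated by row right (2>-4, 7>-7); eliminate left.
Column dive right is strictly dominated by stay for the goalkeeper (2<7); eliminate dive right.
Only (right, stay) remains, with payoff 2.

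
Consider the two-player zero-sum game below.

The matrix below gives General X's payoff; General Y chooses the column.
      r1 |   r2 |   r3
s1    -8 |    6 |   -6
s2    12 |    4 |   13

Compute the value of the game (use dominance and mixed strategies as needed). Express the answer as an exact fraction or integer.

Column r3 is strictly dominated by r1 for General Y (it gives General X more in every row).
The remaining 2×2 game on (s1, s2) × (r1, r2) has no saddle point. Let General X play s1 with probability p; indifference gives −8p + 12(1−p) = 6p + 4(1−p), so p = 4/11.
Similarly General Y's optimal q on r1 is 1/11, and the value is -8·(1/11) + (6)·(10/11) = 52/11.

52/11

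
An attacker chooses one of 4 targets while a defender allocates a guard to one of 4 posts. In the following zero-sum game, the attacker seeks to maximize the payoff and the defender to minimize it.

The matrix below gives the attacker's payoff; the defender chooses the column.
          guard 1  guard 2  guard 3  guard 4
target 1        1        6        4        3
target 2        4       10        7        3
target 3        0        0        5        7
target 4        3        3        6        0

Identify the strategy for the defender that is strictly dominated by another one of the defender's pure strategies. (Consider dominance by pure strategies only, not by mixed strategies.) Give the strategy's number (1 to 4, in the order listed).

3

The defender prefers columns that give the attacker less. Compare guard 3 with guard 1: 1 < 4, 4 < 7, 0 < 5, 3 < 6.
So guard 1 strictly dominates guard 3 for the defender; guard 3 is strictly dominated.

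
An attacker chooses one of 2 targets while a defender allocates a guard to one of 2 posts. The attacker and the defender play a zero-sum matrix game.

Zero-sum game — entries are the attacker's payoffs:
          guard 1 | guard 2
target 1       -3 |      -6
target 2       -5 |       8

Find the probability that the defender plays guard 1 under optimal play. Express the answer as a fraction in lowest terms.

Row minima are -6 and -5, so the attacker's maximin is -5; column maxima are -3 and 8, so the defender's minimax is -3. These differ, so the equilibrium is in mixed strategies.
Let the defender play guard 1 with probability q. The attacker is indifferent when −3q − 6(1−q) = −5q + 8(1−q), giving q = 7/8.

7/8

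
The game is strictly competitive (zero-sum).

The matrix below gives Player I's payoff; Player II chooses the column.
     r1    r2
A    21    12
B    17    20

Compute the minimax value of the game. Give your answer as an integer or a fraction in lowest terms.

18

Row minima are 12 and 17, so Player I's maximin is 17; column maxima are 21 and 20, so Player II's minimax is 20. These differ, so the equilibrium is in mixed strategies.
Let Player I play A with probability p. Player II is indifferent when 21p + 17(1−p) = 12p + 20(1−p), giving p = 1/4.
Let Player II play r1 with probability q. Player I is indifferent when 21q + 12(1−q) = 17q + 20(1−q), giving q = 2/3.
The value is 21·(2/3) + (12)·(1/3) = 18.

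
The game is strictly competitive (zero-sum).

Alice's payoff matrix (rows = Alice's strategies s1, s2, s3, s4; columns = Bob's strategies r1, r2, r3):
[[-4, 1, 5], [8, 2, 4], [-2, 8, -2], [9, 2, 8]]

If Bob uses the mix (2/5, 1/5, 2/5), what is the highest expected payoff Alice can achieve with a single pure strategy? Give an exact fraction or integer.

36/5

s1: (-4)·(2/5) + (1)·(1/5) + (5)·(2/5) = 3/5.
s2: (8)·(2/5) + (2)·(1/5) + (4)·(2/5) = 26/5.
s3: (-2)·(2/5) + (8)·(1/5) + (-2)·(2/5) = 0.
s4: (9)·(2/5) + (2)·(1/5) + (8)·(2/5) = 36/5.
The best pure response is s4 with expected payoff 36/5.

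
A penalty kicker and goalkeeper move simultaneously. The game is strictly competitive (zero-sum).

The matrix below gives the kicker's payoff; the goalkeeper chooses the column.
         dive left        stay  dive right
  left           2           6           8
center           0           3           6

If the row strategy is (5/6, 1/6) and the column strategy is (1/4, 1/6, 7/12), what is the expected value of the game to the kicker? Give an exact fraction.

Against (1/4, 1/6, 7/12), each row's expected payoff is left: 37/6; center: 4.
Taking the (5/6, 1/6)-weighted average: (5/6)·(37/6) + (1/6)·(4) = 209/36.

209/36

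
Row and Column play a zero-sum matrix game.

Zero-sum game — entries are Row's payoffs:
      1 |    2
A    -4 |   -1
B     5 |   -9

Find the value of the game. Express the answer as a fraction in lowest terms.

-41/17

Row minima are -4 and -9, so Row's maximin is -4; column maxima are 5 and -1, so Column's minimax is -1. These differ, so the equilibrium is in mixed strategies.
Let Row play A with probability p. Column is indifferent when −4p + 5(1−p) = −p − 9(1−p), giving p = 14/17.
Let Column play 1 with probability q. Row is indifferent when −4q − (1−q) = 5q − 9(1−q), giving q = 8/17.
The value is -4·(8/17) + (-1)·(9/17) = -41/17.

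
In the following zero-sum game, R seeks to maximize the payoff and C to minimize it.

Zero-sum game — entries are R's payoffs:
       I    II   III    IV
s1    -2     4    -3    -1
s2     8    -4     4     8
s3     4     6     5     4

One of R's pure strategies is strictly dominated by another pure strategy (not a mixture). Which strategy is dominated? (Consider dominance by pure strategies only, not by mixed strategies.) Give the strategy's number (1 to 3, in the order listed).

1

Compare s1 with s3: 4 > -2, 6 > 4, 5 > -3, 4 > -1.
So s3 strictly dominates s1 for R; s1 is strictly dominated.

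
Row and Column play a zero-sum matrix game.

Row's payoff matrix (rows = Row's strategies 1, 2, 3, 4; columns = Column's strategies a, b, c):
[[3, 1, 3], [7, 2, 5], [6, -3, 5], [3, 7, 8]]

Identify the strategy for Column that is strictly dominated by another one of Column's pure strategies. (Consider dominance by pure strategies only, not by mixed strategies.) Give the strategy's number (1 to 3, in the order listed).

3

Column prefers columns that give Row less. Compare c with b: 1 < 3, 2 < 5, -3 < 5, 7 < 8.
So b strictly dominates c for Column; c is strictly dominated.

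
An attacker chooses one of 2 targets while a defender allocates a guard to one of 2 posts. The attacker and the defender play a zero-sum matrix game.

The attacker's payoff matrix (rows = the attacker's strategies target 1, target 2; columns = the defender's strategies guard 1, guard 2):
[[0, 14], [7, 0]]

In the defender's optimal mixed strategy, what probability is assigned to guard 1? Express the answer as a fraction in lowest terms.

2/3

Row minima are 0 and 0, so the attacker's maximin is 0; column maxima are 7 and 14, so the defender's minimax is 7. These differ, so the equilibrium is in mixed strategies.
Let the defender play guard 1 with probability q. The attacker is indifferent when 14(1−q) = 7q, giving q = 2/3.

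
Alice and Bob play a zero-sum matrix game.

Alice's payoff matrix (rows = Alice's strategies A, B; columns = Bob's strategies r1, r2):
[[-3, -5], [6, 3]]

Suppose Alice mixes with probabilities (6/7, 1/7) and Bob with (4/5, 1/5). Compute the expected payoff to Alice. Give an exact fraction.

-15/7

Against (4/5, 1/5), each row's expected payoff is A: -17/5; B: 27/5.
Taking the (6/7, 1/7)-weighted average: (6/7)·(-17/5) + (1/7)·(27/5) = -15/7.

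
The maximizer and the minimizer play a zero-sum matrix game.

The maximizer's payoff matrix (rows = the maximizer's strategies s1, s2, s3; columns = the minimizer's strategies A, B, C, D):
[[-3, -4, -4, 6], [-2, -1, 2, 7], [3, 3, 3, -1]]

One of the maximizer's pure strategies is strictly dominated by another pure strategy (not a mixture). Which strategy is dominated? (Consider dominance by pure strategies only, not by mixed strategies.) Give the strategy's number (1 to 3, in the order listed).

Compare s1 with s2: -2 > -3, -1 > -4, 2 > -4, 7 > 6.
So s2 strictly dominates s1 for the maximizer; s1 is strictly dominated.

1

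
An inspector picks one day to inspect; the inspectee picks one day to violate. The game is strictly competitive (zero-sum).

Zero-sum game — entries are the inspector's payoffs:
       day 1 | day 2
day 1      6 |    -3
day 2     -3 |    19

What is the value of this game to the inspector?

Row minima are -3 and -3, so the inspector's maximin is -3; column maxima are 6 and 19, so the inspectee's minimax is 6. These differ, so the equilibrium is in mixed strategies.
Let the inspector play day 1 with probability p. The inspectee is indifferent when 6p − 3(1−p) = −3p + 19(1−p), giving p = 22/31.
Let the inspectee play day 1 with probability q. The inspector is indifferent when 6q − 3(1−q) = −3q + 19(1−q), giving q = 22/31.
The value is 6·(22/31) + (-3)·(9/31) = 105/31.

105/31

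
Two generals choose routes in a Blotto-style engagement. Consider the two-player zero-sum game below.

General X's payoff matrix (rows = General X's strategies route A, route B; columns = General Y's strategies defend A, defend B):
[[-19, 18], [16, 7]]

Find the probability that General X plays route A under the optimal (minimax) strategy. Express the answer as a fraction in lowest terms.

9/46

Row minima are -19 and 7, so General X's maximin is 7; column maxima are 16 and 18, so General Y's minimax is 16. These differ, so the equilibrium is in mixed strategies.
Let General X play route A with probability p. General Y is indifferent when −19p + 16(1−p) = 18p + 7(1−p), giving p = 9/46.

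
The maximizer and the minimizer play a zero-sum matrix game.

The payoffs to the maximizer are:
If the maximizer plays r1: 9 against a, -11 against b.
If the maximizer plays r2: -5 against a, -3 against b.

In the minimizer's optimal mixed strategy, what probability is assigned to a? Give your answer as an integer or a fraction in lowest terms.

Row minima are -11 and -5, so the maximizer's maximin is -5; column maxima are 9 and -3, so the minimizer's minimax is -3. These differ, so the equilibrium is in mixed strategies.
Let the minimizer play a with probability q. The maximizer is indifferent when 9q − 11(1−q) = −5q − 3(1−q), giving q = 4/11.

4/11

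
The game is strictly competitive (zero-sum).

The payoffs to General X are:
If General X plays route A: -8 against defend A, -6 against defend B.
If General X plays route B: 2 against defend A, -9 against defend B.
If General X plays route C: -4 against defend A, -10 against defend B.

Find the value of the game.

Row route C is strictly dominated by row route B, so General X never plays it.
The remaining 2×2 game on (route A, route B) × (defend A, defend B) has no saddle point. Let General X play route A with probability p; indifference gives −8p + 2(1−p) = −6p − 9(1−p), so p = 11/13.
Similarly General Y's optimal q on defend A is 3/13, and the value is -8·(3/13) + (-6)·(10/13) = -84/13.

-84/13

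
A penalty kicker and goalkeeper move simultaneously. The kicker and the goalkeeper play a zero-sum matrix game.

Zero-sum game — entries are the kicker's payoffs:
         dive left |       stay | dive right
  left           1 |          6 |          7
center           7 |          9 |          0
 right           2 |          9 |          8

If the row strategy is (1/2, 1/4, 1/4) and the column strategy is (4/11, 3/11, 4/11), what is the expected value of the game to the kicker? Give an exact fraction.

Against (4/11, 3/11, 4/11), each row's expected payoff is left: 50/11; center: 5; right: 67/11.
Taking the (1/2, 1/4, 1/4)-weighted average: (1/2)·(50/11) + (1/4)·(5) + (1/4)·(67/11) = 111/22.

111/22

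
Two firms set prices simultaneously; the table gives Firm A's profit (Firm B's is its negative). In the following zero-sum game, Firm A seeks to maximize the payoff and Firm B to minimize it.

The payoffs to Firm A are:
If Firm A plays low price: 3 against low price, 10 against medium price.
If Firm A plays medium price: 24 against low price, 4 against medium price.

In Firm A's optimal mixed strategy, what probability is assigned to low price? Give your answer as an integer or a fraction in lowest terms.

Row minima are 3 and 4, so Firm A's maximin is 4; column maxima are 24 and 10, so Firm B's minimax is 10. These differ, so the equilibrium is in mixed strategies.
Let Firm A play low price with probability p. Firm B is indifferent when 3p + 24(1−p) = 10p + 4(1−p), giving p = 20/27.

20/27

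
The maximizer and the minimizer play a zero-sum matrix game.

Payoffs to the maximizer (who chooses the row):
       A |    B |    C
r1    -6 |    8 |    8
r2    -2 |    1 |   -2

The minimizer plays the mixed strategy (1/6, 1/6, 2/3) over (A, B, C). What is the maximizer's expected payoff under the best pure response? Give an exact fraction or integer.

17/3

r1: (-6)·(1/6) + (8)·(1/6) + (8)·(2/3) = 17/3.
r2: (-2)·(1/6) + (1)·(1/6) + (-2)·(2/3) = -3/2.
The best pure response is r1 with expected payoff 17/3.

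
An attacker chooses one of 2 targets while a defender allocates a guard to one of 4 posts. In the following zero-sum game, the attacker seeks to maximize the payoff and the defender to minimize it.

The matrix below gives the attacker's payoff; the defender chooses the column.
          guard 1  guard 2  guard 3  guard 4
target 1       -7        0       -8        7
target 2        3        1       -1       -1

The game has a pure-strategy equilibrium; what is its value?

Row minima: -8, -1 → the attacker's maximin is -1.
Column maxima: 3, 1, -1, 7 → the defender's minimax is -1.
They coincide at (target 2, guard 3), so the value is -1.

-1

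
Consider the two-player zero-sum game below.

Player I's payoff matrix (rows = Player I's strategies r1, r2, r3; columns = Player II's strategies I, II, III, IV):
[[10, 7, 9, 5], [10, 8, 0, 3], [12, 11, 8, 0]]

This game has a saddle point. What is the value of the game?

5

Row minima: 5, 0, 0 → Player I's maximin is 5.
Column maxima: 12, 11, 9, 5 → Player II's minimax is 5.
They coincide at (r1, IV), so the value is 5.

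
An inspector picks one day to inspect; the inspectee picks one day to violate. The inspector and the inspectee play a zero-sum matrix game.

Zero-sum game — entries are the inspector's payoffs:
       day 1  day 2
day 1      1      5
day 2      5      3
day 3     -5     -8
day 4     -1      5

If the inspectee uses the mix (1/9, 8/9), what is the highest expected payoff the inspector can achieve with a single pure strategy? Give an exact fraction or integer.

41/9

day 1: (1)·(1/9) + (5)·(8/9) = 41/9.
day 2: (5)·(1/9) + (3)·(8/9) = 29/9.
day 3: (-5)·(1/9) + (-8)·(8/9) = -23/3.
day 4: (-1)·(1/9) + (5)·(8/9) = 13/3.
The best pure response is day 1 with expected payoff 41/9.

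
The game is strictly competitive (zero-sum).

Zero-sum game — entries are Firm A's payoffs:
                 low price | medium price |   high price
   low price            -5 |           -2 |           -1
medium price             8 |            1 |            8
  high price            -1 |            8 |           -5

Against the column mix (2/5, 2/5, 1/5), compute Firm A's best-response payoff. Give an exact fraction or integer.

26/5

low price: (-5)·(2/5) + (-2)·(2/5) + (-1)·(1/5) = -3.
medium price: (8)·(2/5) + (1)·(2/5) + (8)·(1/5) = 26/5.
high price: (-1)·(2/5) + (8)·(2/5) + (-5)·(1/5) = 9/5.
The best pure response is medium price with expected payoff 26/5.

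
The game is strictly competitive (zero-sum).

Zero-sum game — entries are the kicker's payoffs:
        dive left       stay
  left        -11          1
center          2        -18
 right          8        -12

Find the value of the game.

-31/8

Row center is strictly dominated by row right, so the kicker never plays it.
The remaining 2×2 game on (left, right) × (dive left, stay) has no saddle point. Let the kicker play left with probability p; indifference gives −11p + 8(1−p) = p − 12(1−p), so p = 5/8.
Similarly the goalkeeper's optimal q on dive left is 13/32, and the value is -11·(13/32) + (1)·(19/32) = -31/8.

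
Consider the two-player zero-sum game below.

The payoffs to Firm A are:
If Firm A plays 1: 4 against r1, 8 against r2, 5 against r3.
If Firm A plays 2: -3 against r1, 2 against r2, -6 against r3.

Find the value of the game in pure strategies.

Row minima: 4, -6 → Firm A's maximin is 4.
Column maxima: 4, 8, 5 → Firm B's minimax is 4.
They coincide at (1, r1), so the value is 4.

4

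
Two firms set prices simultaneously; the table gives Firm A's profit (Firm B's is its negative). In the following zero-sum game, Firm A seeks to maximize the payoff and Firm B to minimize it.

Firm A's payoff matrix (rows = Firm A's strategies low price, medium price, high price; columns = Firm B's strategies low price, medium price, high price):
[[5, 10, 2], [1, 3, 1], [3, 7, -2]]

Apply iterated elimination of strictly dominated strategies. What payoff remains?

2

Row medium price is strictly dominated by row low price (5>1, 10>3, 2>1); eliminate medium price.
Row high price is strictly dominated by row low price (5>3, 10>7, 2>-2); eliminate high price.
Column low price is strictly dominated by high price for Firm B (2<5); eliminate low price.
Column medium price is strictly dominated by high price for Firm B (2<10); eliminate medium price.
Only (low price, high price) remains, with payoff 2.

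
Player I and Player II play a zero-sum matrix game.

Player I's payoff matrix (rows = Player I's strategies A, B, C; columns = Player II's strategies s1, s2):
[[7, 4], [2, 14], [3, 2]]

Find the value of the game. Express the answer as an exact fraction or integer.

6

Row C is strictly dominated by row A, so Player I never plays it.
The remaining 2×2 game on (A, B) × (s1, s2) has no saddle point. Let Player I play A with probability p; indifference gives 7p + 2(1−p) = 4p + 14(1−p), so p = 4/5.
Similarly Player II's optimal q on s1 is 2/3, and the value is 7·(2/3) + (4)·(1/3) = 6.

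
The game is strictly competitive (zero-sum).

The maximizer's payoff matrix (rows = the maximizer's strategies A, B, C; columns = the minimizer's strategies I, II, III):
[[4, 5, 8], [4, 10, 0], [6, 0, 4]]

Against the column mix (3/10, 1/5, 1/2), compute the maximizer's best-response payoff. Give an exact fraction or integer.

A: (4)·(3/10) + (5)·(1/5) + (8)·(1/2) = 31/5.
B: (4)·(3/10) + (10)·(1/5) + (0)·(1/2) = 16/5.
C: (6)·(3/10) + (0)·(1/5) + (4)·(1/2) = 19/5.
The best pure response is A with expected payoff 31/5.

31/5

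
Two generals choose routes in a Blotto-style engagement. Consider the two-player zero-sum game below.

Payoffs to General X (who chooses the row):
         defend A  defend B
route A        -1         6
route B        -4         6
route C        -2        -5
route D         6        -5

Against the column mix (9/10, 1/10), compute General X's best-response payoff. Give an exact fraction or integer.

route A: (-1)·(9/10) + (6)·(1/10) = -3/10.
route B: (-4)·(9/10) + (6)·(1/10) = -3.
route C: (-2)·(9/10) + (-5)·(1/10) = -23/10.
route D: (6)·(9/10) + (-5)·(1/10) = 49/10.
The best pure response is route D with expected payoff 49/10.

49/10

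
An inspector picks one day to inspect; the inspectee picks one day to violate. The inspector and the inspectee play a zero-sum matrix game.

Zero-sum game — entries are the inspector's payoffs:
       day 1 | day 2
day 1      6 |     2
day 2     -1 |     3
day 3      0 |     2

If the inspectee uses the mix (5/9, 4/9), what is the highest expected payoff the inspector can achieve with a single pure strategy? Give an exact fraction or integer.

day 1: (6)·(5/9) + (2)·(4/9) = 38/9.
day 2: (-1)·(5/9) + (3)·(4/9) = 7/9.
day 3: (0)·(5/9) + (2)·(4/9) = 8/9.
The best pure response is day 1 with expected payoff 38/9.

38/9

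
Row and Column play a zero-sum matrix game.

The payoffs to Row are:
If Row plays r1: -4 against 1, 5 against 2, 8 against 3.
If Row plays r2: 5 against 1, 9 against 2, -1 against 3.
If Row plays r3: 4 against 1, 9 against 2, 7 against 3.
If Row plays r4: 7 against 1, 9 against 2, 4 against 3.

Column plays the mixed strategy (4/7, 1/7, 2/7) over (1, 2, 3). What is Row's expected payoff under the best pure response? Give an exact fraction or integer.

r1: (-4)·(4/7) + (5)·(1/7) + (8)·(2/7) = 5/7.
r2: (5)·(4/7) + (9)·(1/7) + (-1)·(2/7) = 27/7.
r3: (4)·(4/7) + (9)·(1/7) + (7)·(2/7) = 39/7.
r4: (7)·(4/7) + (9)·(1/7) + (4)·(2/7) = 45/7.
The best pure response is r4 with expected payoff 45/7.

45/7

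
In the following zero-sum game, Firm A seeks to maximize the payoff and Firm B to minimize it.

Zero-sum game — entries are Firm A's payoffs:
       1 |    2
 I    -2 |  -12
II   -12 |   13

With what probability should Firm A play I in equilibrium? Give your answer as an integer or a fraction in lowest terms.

5/7

Row minima are -12 and -12, so Firm A's maximin is -12; column maxima are -2 and 13, so Firm B's minimax is -2. These differ, so the equilibrium is in mixed strategies.
Let Firm A play I with probability p. Firm B is indifferent when −2p − 12(1−p) = −12p + 13(1−p), giving p = 5/7.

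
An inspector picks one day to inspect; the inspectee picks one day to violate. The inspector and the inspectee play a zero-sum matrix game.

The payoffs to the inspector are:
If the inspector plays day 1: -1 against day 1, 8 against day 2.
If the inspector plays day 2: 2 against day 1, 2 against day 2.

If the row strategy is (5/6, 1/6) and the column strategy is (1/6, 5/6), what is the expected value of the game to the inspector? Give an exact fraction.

Against (1/6, 5/6), each row's expected payoff is day 1: 13/2; day 2: 2.
Taking the (5/6, 1/6)-weighted average: (5/6)·(13/2) + (1/6)·(2) = 23/4.

23/4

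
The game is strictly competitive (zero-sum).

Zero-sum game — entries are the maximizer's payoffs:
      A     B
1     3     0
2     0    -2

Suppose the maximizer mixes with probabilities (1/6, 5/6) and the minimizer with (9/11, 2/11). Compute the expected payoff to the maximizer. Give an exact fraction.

7/66

Against (9/11, 2/11), each row's expected payoff is 1: 27/11; 2: -4/11.
Taking the (1/6, 5/6)-weighted average: (1/6)·(27/11) + (5/6)·(-4/11) = 7/66.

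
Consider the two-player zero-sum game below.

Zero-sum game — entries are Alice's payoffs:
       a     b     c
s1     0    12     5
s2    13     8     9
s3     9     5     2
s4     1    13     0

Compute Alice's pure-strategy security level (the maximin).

The worst-case payoff for each row is s1: 0, s2: 8, s3: 2, s4: 0.
The best of these is 8.

8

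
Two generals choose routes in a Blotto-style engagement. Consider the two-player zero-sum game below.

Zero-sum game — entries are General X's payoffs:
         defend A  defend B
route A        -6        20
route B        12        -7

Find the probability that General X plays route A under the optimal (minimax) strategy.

19/45

Row minima are -6 and -7, so General X's maximin is -6; column maxima are 12 and 20, so General Y's minimax is 12. These differ, so the equilibrium is in mixed strategies.
Let General X play route A with probability p. General Y is indifferent when −6p + 12(1−p) = 20p − 7(1−p), giving p = 19/45.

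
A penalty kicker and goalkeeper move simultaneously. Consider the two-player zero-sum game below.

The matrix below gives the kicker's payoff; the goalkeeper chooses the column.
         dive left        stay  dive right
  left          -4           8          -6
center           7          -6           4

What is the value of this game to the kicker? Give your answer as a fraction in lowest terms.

Column dive left is strictly dominated by dive right for the goalkeeper (it gives the kicker more in every row).
The remaining 2×2 game on (left, center) × (stay, dive right) has no saddle point. Let the kicker play left with probability p; indifference gives 8p − 6(1−p) = −6p + 4(1−p), so p = 5/12.
Similarly the goalkeeper's optimal q on stay is 5/12, and the value is 8·(5/12) + (-6)·(7/12) = -1/6.

-1/6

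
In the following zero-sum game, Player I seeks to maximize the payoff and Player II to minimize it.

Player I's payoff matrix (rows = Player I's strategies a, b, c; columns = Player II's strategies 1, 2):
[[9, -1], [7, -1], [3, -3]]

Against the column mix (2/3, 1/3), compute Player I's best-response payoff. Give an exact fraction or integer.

17/3

a: (9)·(2/3) + (-1)·(1/3) = 17/3.
b: (7)·(2/3) + (-1)·(1/3) = 13/3.
c: (3)·(2/3) + (-3)·(1/3) = 1.
The best pure response is a with expected payoff 17/3.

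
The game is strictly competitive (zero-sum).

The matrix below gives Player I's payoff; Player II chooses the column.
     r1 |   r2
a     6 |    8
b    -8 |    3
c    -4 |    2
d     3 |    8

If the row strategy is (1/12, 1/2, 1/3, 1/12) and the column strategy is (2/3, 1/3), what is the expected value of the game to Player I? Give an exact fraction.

Against (2/3, 1/3), each row's expected payoff is a: 20/3; b: -13/3; c: -2; d: 14/3.
Taking the (1/12, 1/2, 1/3, 1/12)-weighted average: (1/12)·(20/3) + (1/2)·(-13/3) + (1/3)·(-2) + (1/12)·(14/3) = -17/9.

-17/9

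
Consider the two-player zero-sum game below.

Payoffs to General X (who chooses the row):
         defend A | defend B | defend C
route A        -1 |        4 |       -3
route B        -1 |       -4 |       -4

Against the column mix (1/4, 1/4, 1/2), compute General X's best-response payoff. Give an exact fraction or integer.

-3/4

route A: (-1)·(1/4) + (4)·(1/4) + (-3)·(1/2) = -3/4.
route B: (-1)·(1/4) + (-4)·(1/4) + (-4)·(1/2) = -13/4.
The best pure response is route A with expected payoff -3/4.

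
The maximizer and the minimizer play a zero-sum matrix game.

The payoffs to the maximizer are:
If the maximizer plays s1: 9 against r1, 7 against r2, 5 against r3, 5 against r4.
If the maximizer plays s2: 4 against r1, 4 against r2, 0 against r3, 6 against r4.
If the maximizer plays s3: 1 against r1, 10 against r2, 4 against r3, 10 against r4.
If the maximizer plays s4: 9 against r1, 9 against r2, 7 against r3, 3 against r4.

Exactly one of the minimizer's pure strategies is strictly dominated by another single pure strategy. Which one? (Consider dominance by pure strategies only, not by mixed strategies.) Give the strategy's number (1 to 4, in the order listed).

2

The minimizer prefers columns that give the maximizer less. Compare r2 with r3: 5 < 7, 0 < 4, 4 < 10, 7 < 9.
So r3 strictly dominates r2 for the minimizer; r2 is strictly dominated.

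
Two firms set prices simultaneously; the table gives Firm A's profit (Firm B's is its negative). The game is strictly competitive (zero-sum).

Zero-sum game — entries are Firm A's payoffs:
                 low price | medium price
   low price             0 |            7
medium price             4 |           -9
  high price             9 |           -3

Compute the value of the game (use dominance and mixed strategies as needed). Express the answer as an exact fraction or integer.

Row medium price is strictly dominated by row high price, so Firm A never plays it.
The remaining 2×2 game on (low price, high price) × (low price, medium price) has no saddle point. Let Firm A play low price with probability p; indifference gives 9(1−p) = 7p − 3(1−p), so p = 12/19.
Similarly Firm B's optimal q on low price is 10/19, and the value is 0·(10/19) + (7)·(9/19) = 63/19.

63/19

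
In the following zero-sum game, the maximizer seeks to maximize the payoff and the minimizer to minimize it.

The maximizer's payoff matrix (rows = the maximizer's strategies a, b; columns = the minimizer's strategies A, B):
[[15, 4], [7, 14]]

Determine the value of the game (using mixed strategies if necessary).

91/9

Row minima are 4 and 7, so the maximizer's maximin is 7; column maxima are 15 and 14, so the minimizer's minimax is 14. These differ, so the equilibrium is in mixed strategies.
Let the maximizer play a with probability p. The minimizer is indifferent when 15p + 7(1−p) = 4p + 14(1−p), giving p = 7/18.
Let the minimizer play A with probability q. The maximizer is indifferent when 15q + 4(1−q) = 7q + 14(1−q), giving q = 5/9.
The value is 15·(5/9) + (4)·(4/9) = 91/9.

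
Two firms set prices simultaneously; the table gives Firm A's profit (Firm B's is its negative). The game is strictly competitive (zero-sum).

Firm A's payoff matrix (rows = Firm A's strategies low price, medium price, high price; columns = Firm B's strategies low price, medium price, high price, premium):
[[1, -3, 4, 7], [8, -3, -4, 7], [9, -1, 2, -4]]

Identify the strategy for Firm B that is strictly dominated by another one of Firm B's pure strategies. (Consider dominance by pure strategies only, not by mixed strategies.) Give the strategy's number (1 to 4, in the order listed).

1

Firm B prefers columns that give Firm A less. Compare low price with medium price: -3 < 1, -3 < 8, -1 < 9.
So medium price strictly dominates low price for Firm B; low price is strictly dominated.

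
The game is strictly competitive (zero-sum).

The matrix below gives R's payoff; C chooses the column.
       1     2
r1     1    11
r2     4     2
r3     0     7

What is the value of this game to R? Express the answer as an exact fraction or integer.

Row r3 is strictly dominated by row r1, so R never plays it.
The remaining 2×2 game on (r1, r2) × (1, 2) has no saddle point. Let R play r1 with probability p; indifference gives p + 4(1−p) = 11p + 2(1−p), so p = 1/6.
Similarly C's optimal q on 1 is 3/4, and the value is 1·(3/4) + (11)·(1/4) = 7/2.

7/2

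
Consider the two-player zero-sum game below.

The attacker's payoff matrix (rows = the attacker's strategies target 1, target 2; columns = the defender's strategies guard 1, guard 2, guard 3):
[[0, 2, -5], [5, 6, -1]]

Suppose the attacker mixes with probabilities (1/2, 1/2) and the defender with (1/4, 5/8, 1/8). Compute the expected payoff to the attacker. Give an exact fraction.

Against (1/4, 5/8, 1/8), each row's expected payoff is target 1: 5/8; target 2: 39/8.
Taking the (1/2, 1/2)-weighted average: (1/2)·(5/8) + (1/2)·(39/8) = 11/4.

11/4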